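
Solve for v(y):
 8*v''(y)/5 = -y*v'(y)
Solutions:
 v(y) = C1 + C2*erf(sqrt(5)*y/4)


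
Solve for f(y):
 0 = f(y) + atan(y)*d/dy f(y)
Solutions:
 f(y) = C1*exp(-Integral(1/atan(y), y))


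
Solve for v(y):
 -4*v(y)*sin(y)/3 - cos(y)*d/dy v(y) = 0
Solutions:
 v(y) = C1*cos(y)^(4/3)


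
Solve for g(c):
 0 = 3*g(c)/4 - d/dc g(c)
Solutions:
 g(c) = C1*exp(3*c/4)


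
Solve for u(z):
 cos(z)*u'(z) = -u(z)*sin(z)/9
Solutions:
 u(z) = C1*cos(z)^(1/9)


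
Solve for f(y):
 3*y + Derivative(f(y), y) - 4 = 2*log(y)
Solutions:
 f(y) = C1 - 3*y^2/2 + 2*y*log(y) + 2*y


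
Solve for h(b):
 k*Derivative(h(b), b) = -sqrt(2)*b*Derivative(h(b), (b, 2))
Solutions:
 h(b) = C1 + b^(-sqrt(2)*re(k)/2 + 1)*(C2*sin(sqrt(2)*log(b)*Abs(im(k))/2) + C3*cos(sqrt(2)*log(b)*im(k)/2))


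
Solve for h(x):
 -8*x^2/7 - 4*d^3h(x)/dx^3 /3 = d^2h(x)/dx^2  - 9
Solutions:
 h(x) = C1 + C2*x + C3*exp(-3*x/4) - 2*x^4/21 + 32*x^3/63 + 311*x^2/126


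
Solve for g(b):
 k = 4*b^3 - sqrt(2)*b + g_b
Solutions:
 g(b) = C1 - b^4 + sqrt(2)*b^2/2 + b*k


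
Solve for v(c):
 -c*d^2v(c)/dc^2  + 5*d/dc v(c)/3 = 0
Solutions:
 v(c) = C1 + C2*c^(8/3)


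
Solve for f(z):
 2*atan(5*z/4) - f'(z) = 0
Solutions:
 f(z) = C1 + 2*z*atan(5*z/4) - 4*log(25*z^2 + 16)/5


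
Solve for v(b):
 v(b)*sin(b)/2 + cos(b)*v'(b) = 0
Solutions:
 v(b) = C1*sqrt(cos(b))


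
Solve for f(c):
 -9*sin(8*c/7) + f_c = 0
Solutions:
 f(c) = C1 - 63*cos(8*c/7)/8


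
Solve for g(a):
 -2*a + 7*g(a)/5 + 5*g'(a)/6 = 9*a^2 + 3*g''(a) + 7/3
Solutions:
 g(a) = C1*exp(a*(25 - sqrt(15745))/180) + C2*exp(a*(25 + sqrt(15745))/180) + 45*a^2/7 - 305*a/49 + 22585/686


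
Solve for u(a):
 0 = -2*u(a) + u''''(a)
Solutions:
 u(a) = C1*exp(-2^(1/4)*a) + C2*exp(2^(1/4)*a) + C3*sin(2^(1/4)*a) + C4*cos(2^(1/4)*a)


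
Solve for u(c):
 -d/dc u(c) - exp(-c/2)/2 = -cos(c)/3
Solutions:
 u(c) = C1 + sin(c)/3 + exp(-c/2)


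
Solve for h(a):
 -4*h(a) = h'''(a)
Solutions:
 h(a) = C3*exp(-2^(2/3)*a) + (C1*sin(2^(2/3)*sqrt(3)*a/2) + C2*cos(2^(2/3)*sqrt(3)*a/2))*exp(2^(2/3)*a/2)


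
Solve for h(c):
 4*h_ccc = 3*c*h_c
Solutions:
 h(c) = C1 + Integral(C2*airyai(6^(1/3)*c/2) + C3*airybi(6^(1/3)*c/2), c)


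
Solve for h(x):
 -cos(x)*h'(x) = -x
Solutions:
 h(x) = C1 + Integral(x/cos(x), x)


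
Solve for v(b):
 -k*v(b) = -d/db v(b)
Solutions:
 v(b) = C1*exp(b*k)


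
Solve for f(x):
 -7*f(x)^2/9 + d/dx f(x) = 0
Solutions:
 f(x) = -9/(C1 + 7*x)


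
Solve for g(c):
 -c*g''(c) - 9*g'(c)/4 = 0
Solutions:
 g(c) = C1 + C2/c^(5/4)


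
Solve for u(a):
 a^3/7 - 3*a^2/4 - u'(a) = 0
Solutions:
 u(a) = C1 + a^4/28 - a^3/4


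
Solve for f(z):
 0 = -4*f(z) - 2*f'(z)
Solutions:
 f(z) = C1*exp(-2*z)


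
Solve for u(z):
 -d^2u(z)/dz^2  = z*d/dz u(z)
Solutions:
 u(z) = C1 + C2*erf(sqrt(2)*z/2)


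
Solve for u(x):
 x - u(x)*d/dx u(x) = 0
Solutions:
 u(x) = -sqrt(C1 + x^2)
 u(x) = sqrt(C1 + x^2)


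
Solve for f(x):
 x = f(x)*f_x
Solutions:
 f(x) = -sqrt(C1 + x^2)
 f(x) = sqrt(C1 + x^2)


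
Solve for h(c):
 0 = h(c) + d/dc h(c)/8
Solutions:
 h(c) = C1*exp(-8*c)


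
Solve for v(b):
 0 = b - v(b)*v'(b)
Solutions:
 v(b) = -sqrt(C1 + b^2)
 v(b) = sqrt(C1 + b^2)


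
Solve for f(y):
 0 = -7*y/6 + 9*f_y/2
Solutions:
 f(y) = C1 + 7*y^2/54


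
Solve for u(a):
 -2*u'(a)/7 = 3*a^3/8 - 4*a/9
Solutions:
 u(a) = C1 - 21*a^4/64 + 7*a^2/9


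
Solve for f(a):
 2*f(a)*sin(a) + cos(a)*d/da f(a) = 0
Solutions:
 f(a) = C1*cos(a)^2


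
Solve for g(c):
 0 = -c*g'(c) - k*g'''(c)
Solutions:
 g(c) = C1 + Integral(C2*airyai(c*(-1/k)^(1/3)) + C3*airybi(c*(-1/k)^(1/3)), c)


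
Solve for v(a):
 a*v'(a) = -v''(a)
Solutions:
 v(a) = C1 + C2*erf(sqrt(2)*a/2)


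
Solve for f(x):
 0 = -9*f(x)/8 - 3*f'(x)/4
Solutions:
 f(x) = C1*exp(-3*x/2)


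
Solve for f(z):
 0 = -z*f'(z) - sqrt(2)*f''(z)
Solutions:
 f(z) = C1 + C2*erf(2^(1/4)*z/2)


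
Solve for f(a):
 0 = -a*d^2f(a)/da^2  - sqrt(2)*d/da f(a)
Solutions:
 f(a) = C1 + C2*a^(1 - sqrt(2))


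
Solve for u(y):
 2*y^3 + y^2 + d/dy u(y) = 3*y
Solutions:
 u(y) = C1 - y^4/2 - y^3/3 + 3*y^2/2


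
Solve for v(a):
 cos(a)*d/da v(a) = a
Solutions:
 v(a) = C1 + Integral(a/cos(a), a)


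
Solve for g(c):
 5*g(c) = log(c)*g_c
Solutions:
 g(c) = C1*exp(5*li(c))


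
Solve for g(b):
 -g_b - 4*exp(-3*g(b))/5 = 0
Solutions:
 g(b) = log(C1 - 12*b/5)/3
 g(b) = log((-1 - sqrt(3)*I)*(C1 - 12*b/5)^(1/3)/2)
 g(b) = log((-1 + sqrt(3)*I)*(C1 - 12*b/5)^(1/3)/2)


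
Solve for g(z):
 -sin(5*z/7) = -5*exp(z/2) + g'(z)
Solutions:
 g(z) = C1 + 10*exp(z/2) + 7*cos(5*z/7)/5


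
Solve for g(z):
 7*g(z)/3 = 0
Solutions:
 g(z) = 0


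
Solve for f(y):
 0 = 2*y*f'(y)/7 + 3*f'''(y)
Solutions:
 f(y) = C1 + Integral(C2*airyai(-2^(1/3)*21^(2/3)*y/21) + C3*airybi(-2^(1/3)*21^(2/3)*y/21), y)


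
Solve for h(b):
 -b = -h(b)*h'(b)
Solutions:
 h(b) = -sqrt(C1 + b^2)
 h(b) = sqrt(C1 + b^2)


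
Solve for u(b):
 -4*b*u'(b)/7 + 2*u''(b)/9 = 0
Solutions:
 u(b) = C1 + C2*erfi(3*sqrt(7)*b/7)


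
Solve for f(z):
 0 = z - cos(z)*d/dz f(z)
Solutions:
 f(z) = C1 + Integral(z/cos(z), z)


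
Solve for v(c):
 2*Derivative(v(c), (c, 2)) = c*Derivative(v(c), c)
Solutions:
 v(c) = C1 + C2*erfi(c/2)


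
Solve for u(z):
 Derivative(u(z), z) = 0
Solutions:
 u(z) = C1


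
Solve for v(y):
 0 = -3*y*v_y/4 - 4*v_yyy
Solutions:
 v(y) = C1 + Integral(C2*airyai(-2^(2/3)*3^(1/3)*y/4) + C3*airybi(-2^(2/3)*3^(1/3)*y/4), y)


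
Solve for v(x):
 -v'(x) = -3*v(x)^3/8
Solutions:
 v(x) = -2*sqrt(-1/(C1 + 3*x))
 v(x) = 2*sqrt(-1/(C1 + 3*x))


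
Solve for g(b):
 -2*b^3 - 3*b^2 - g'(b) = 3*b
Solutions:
 g(b) = C1 - b^4/2 - b^3 - 3*b^2/2


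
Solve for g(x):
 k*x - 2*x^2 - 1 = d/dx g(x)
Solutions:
 g(x) = C1 + k*x^2/2 - 2*x^3/3 - x


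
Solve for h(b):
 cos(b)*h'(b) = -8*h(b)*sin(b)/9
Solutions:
 h(b) = C1*cos(b)^(8/9)


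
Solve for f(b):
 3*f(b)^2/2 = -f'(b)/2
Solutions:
 f(b) = 1/(C1 + 3*b)


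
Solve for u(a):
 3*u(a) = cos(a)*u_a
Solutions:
 u(a) = C1*(sin(a) + 1)^(3/2)/(sin(a) - 1)^(3/2)


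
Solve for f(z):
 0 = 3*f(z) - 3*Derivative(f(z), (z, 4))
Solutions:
 f(z) = C1*exp(-z) + C2*exp(z) + C3*sin(z) + C4*cos(z)


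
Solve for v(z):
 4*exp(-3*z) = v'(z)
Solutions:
 v(z) = C1 - 4*exp(-3*z)/3


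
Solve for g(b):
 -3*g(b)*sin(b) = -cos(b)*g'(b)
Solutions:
 g(b) = C1/cos(b)^3


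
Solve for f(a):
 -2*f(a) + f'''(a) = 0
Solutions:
 f(a) = C3*exp(2^(1/3)*a) + (C1*sin(2^(1/3)*sqrt(3)*a/2) + C2*cos(2^(1/3)*sqrt(3)*a/2))*exp(-2^(1/3)*a/2)


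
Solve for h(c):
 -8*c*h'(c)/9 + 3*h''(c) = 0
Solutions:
 h(c) = C1 + C2*erfi(2*sqrt(3)*c/9)


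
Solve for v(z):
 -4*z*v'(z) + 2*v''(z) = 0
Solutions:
 v(z) = C1 + C2*erfi(z)


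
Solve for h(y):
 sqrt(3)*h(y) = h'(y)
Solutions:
 h(y) = C1*exp(sqrt(3)*y)


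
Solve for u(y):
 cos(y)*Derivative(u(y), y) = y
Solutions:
 u(y) = C1 + Integral(y/cos(y), y)


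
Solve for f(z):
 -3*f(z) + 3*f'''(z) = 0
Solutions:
 f(z) = C3*exp(z) + (C1*sin(sqrt(3)*z/2) + C2*cos(sqrt(3)*z/2))*exp(-z/2)


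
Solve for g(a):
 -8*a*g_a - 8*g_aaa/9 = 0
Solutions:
 g(a) = C1 + Integral(C2*airyai(-3^(2/3)*a) + C3*airybi(-3^(2/3)*a), a)


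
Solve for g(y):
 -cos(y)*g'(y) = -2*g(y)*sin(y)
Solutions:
 g(y) = C1/cos(y)^2


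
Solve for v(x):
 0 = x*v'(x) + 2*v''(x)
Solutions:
 v(x) = C1 + C2*erf(x/2)


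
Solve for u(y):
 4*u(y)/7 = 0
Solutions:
 u(y) = 0


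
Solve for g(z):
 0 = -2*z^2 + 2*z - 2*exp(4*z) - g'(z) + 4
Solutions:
 g(z) = C1 - 2*z^3/3 + z^2 + 4*z - exp(4*z)/2


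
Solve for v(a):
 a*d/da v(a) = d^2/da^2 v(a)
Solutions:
 v(a) = C1 + C2*erfi(sqrt(2)*a/2)


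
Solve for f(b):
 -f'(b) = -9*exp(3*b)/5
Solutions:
 f(b) = C1 + 3*exp(3*b)/5


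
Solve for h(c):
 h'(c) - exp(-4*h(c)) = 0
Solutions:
 h(c) = log(-I*(C1 + 4*c)^(1/4))
 h(c) = log(I*(C1 + 4*c)^(1/4))
 h(c) = log(-(C1 + 4*c)^(1/4))
 h(c) = log(C1 + 4*c)/4


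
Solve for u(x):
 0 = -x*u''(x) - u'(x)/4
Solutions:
 u(x) = C1 + C2*x^(3/4)


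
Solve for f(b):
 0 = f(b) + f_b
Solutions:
 f(b) = C1*exp(-b)


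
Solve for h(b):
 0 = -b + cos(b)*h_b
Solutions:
 h(b) = C1 + Integral(b/cos(b), b)


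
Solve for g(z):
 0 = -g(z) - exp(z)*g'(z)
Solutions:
 g(z) = C1*exp(exp(-z))


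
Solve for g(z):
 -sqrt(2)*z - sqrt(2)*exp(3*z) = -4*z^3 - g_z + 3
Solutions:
 g(z) = C1 - z^4 + sqrt(2)*z^2/2 + 3*z + sqrt(2)*exp(3*z)/3


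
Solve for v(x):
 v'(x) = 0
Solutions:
 v(x) = C1


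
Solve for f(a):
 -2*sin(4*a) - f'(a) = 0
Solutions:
 f(a) = C1 + cos(4*a)/2


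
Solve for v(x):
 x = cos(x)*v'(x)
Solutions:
 v(x) = C1 + Integral(x/cos(x), x)


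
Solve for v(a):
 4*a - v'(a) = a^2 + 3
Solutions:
 v(a) = C1 - a^3/3 + 2*a^2 - 3*a


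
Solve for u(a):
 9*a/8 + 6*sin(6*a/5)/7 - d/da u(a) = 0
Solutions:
 u(a) = C1 + 9*a^2/16 - 5*cos(6*a/5)/7


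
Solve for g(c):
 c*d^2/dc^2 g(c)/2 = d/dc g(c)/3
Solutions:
 g(c) = C1 + C2*c^(5/3)


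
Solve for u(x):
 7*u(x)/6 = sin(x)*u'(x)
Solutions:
 u(x) = C1*(cos(x) - 1)^(7/12)/(cos(x) + 1)^(7/12)


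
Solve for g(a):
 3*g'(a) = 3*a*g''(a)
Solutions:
 g(a) = C1 + C2*a^2


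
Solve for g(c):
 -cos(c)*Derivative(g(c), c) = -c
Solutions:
 g(c) = C1 + Integral(c/cos(c), c)


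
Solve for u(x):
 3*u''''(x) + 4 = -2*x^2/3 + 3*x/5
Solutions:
 u(x) = C1 + C2*x + C3*x^2 + C4*x^3 - x^6/1620 + x^5/600 - x^4/18


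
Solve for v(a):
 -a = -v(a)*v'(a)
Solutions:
 v(a) = -sqrt(C1 + a^2)
 v(a) = sqrt(C1 + a^2)


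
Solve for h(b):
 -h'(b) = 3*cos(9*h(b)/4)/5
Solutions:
 3*b/5 - 2*log(sin(9*h(b)/4) - 1)/9 + 2*log(sin(9*h(b)/4) + 1)/9 = C1


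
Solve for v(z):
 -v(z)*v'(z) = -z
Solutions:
 v(z) = -sqrt(C1 + z^2)
 v(z) = sqrt(C1 + z^2)


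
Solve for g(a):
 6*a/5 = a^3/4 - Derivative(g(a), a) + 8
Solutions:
 g(a) = C1 + a^4/16 - 3*a^2/5 + 8*a


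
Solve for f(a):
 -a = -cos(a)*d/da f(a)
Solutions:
 f(a) = C1 + Integral(a/cos(a), a)


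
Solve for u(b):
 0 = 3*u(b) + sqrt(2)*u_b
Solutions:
 u(b) = C1*exp(-3*sqrt(2)*b/2)


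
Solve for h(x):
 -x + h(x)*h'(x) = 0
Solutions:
 h(x) = -sqrt(C1 + x^2)
 h(x) = sqrt(C1 + x^2)


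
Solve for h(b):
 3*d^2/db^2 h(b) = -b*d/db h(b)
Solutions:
 h(b) = C1 + C2*erf(sqrt(6)*b/6)


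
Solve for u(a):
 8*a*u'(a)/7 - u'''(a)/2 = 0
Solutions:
 u(a) = C1 + Integral(C2*airyai(2*2^(1/3)*7^(2/3)*a/7) + C3*airybi(2*2^(1/3)*7^(2/3)*a/7), a)


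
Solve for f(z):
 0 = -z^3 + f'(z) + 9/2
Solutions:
 f(z) = C1 + z^4/4 - 9*z/2


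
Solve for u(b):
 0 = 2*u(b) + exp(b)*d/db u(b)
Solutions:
 u(b) = C1*exp(2*exp(-b))


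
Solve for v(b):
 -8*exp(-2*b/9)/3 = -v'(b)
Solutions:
 v(b) = C1 - 12*exp(-2*b/9)


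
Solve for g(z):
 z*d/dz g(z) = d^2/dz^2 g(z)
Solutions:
 g(z) = C1 + C2*erfi(sqrt(2)*z/2)


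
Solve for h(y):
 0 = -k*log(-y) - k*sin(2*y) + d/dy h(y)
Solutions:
 h(y) = C1 + k*(y*log(-y) - y - cos(2*y)/2)


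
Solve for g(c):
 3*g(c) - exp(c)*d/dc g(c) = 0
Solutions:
 g(c) = C1*exp(-3*exp(-c))


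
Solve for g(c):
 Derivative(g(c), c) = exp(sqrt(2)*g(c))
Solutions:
 g(c) = sqrt(2)*(2*log(-1/(C1 + c)) - log(2))/4


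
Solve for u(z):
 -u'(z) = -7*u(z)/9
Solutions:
 u(z) = C1*exp(7*z/9)


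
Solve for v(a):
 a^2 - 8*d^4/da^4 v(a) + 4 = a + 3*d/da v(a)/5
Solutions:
 v(a) = C1 + C4*exp(-3^(1/3)*5^(2/3)*a/10) + 5*a^3/9 - 5*a^2/6 + 20*a/3 + (C2*sin(3^(5/6)*5^(2/3)*a/20) + C3*cos(3^(5/6)*5^(2/3)*a/20))*exp(3^(1/3)*5^(2/3)*a/20)


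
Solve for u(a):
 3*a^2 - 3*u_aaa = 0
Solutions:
 u(a) = C1 + C2*a + C3*a^2 + a^5/60


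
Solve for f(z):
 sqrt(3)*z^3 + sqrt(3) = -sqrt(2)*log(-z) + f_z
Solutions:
 f(z) = C1 + sqrt(3)*z^4/4 + sqrt(2)*z*log(-z) + z*(-sqrt(2) + sqrt(3))


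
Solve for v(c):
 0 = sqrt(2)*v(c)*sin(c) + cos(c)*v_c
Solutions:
 v(c) = C1*cos(c)^(sqrt(2))


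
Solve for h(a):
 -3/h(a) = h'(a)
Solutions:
 h(a) = -sqrt(C1 - 6*a)
 h(a) = sqrt(C1 - 6*a)


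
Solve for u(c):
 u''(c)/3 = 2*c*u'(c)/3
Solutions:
 u(c) = C1 + C2*erfi(c)


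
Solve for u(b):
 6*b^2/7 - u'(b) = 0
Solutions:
 u(b) = C1 + 2*b^3/7


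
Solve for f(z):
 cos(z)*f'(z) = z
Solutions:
 f(z) = C1 + Integral(z/cos(z), z)


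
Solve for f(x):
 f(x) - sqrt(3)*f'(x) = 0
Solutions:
 f(x) = C1*exp(sqrt(3)*x/3)


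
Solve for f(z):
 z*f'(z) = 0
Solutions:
 f(z) = C1


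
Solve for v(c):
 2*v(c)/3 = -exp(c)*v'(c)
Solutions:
 v(c) = C1*exp(2*exp(-c)/3)


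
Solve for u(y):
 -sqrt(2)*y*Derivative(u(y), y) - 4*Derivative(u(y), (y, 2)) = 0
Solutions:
 u(y) = C1 + C2*erf(2^(3/4)*y/4)


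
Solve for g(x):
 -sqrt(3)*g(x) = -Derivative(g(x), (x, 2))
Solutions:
 g(x) = C1*exp(-3^(1/4)*x) + C2*exp(3^(1/4)*x)


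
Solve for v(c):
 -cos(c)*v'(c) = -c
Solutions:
 v(c) = C1 + Integral(c/cos(c), c)


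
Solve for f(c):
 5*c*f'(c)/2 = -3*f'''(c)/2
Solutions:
 f(c) = C1 + Integral(C2*airyai(-3^(2/3)*5^(1/3)*c/3) + C3*airybi(-3^(2/3)*5^(1/3)*c/3), c)


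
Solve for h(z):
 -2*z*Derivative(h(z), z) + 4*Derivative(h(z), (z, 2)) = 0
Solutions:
 h(z) = C1 + C2*erfi(z/2)


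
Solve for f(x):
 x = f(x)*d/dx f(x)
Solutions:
 f(x) = -sqrt(C1 + x^2)
 f(x) = sqrt(C1 + x^2)


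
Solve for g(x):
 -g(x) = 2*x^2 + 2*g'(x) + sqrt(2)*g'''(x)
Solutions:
 g(x) = C1*exp(x*(-4*2^(1/6)*3^(2/3)/(9*sqrt(2) + 2*sqrt(3)*sqrt(8*sqrt(2) + 27/2))^(1/3) + 6^(1/3)*(9*sqrt(2) + 2*sqrt(3)*sqrt(8*sqrt(2) + 27/2))^(1/3))/12)*sin(sqrt(3)*x*(2^(1/6)/(27*sqrt(2) + 2*sqrt(216*sqrt(2) + 729/2))^(1/3) + 2^(1/3)*(27*sqrt(2) + 2*sqrt(216*sqrt(2) + 729/2))^(1/3)/12)) + C2*exp(x*(-4*2^(1/6)*3^(2/3)/(9*sqrt(2) + 2*sqrt(3)*sqrt(8*sqrt(2) + 27/2))^(1/3) + 6^(1/3)*(9*sqrt(2) + 2*sqrt(3)*sqrt(8*sqrt(2) + 27/2))^(1/3))/12)*cos(sqrt(3)*x*(2^(1/6)/(27*sqrt(2) + 2*sqrt(216*sqrt(2) + 729/2))^(1/3) + 2^(1/3)*(27*sqrt(2) + 2*sqrt(216*sqrt(2) + 729/2))^(1/3)/12)) + C3*exp(-x*(-4*2^(1/6)*3^(2/3)/(9*sqrt(2) + 2*sqrt(3)*sqrt(8*sqrt(2) + 27/2))^(1/3) + 6^(1/3)*(9*sqrt(2) + 2*sqrt(3)*sqrt(8*sqrt(2) + 27/2))^(1/3))/6) - 2*x^2 + 8*x - 16


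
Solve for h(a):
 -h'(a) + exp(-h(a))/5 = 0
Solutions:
 h(a) = log(C1 + a/5)


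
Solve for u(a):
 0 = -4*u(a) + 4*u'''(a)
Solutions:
 u(a) = C3*exp(a) + (C1*sin(sqrt(3)*a/2) + C2*cos(sqrt(3)*a/2))*exp(-a/2)


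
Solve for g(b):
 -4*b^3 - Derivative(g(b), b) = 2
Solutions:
 g(b) = C1 - b^4 - 2*b


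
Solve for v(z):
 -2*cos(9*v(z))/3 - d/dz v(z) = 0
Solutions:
 v(z) = -asin((C1 + exp(12*z))/(C1 - exp(12*z)))/9 + pi/9
 v(z) = asin((C1 + exp(12*z))/(C1 - exp(12*z)))/9


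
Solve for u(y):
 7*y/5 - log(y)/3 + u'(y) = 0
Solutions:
 u(y) = C1 - 7*y^2/10 + y*log(y)/3 - y/3


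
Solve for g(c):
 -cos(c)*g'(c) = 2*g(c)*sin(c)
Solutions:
 g(c) = C1*cos(c)^2


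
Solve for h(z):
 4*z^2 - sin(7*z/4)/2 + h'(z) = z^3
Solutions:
 h(z) = C1 + z^4/4 - 4*z^3/3 - 2*cos(7*z/4)/7


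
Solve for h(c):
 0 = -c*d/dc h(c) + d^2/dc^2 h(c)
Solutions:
 h(c) = C1 + C2*erfi(sqrt(2)*c/2)


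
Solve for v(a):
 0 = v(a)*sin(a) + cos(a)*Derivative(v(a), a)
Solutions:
 v(a) = C1*cos(a)


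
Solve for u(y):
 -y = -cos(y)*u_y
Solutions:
 u(y) = C1 + Integral(y/cos(y), y)


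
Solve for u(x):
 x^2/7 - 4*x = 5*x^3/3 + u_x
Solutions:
 u(x) = C1 - 5*x^4/12 + x^3/21 - 2*x^2


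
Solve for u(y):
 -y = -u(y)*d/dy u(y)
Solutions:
 u(y) = -sqrt(C1 + y^2)
 u(y) = sqrt(C1 + y^2)


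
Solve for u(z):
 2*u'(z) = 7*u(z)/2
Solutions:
 u(z) = C1*exp(7*z/4)


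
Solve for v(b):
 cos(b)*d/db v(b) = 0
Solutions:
 v(b) = C1


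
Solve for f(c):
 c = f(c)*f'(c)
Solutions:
 f(c) = -sqrt(C1 + c^2)
 f(c) = sqrt(C1 + c^2)


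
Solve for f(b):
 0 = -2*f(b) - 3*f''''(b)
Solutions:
 f(b) = (C1*sin(6^(3/4)*b/6) + C2*cos(6^(3/4)*b/6))*exp(-6^(3/4)*b/6) + (C3*sin(6^(3/4)*b/6) + C4*cos(6^(3/4)*b/6))*exp(6^(3/4)*b/6)


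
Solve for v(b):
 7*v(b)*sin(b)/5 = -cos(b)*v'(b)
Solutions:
 v(b) = C1*cos(b)^(7/5)


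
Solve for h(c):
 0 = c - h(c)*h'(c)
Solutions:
 h(c) = -sqrt(C1 + c^2)
 h(c) = sqrt(C1 + c^2)


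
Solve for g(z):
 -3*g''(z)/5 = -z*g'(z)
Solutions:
 g(z) = C1 + C2*erfi(sqrt(30)*z/6)


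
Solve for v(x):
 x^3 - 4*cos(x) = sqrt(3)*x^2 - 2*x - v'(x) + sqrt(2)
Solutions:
 v(x) = C1 - x^4/4 + sqrt(3)*x^3/3 - x^2 + sqrt(2)*x + 4*sin(x)


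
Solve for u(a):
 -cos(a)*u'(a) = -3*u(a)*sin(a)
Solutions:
 u(a) = C1/cos(a)^3


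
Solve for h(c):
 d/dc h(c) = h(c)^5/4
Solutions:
 h(c) = -(-1/(C1 + c))^(1/4)
 h(c) = (-1/(C1 + c))^(1/4)
 h(c) = -I*(-1/(C1 + c))^(1/4)
 h(c) = I*(-1/(C1 + c))^(1/4)


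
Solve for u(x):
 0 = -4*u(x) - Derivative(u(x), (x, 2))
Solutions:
 u(x) = C1*sin(2*x) + C2*cos(2*x)


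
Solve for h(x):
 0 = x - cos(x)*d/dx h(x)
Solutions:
 h(x) = C1 + Integral(x/cos(x), x)


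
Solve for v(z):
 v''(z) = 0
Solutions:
 v(z) = C1 + C2*z


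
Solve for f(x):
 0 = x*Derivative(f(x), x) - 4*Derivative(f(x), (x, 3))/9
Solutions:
 f(x) = C1 + Integral(C2*airyai(2^(1/3)*3^(2/3)*x/2) + C3*airybi(2^(1/3)*3^(2/3)*x/2), x)


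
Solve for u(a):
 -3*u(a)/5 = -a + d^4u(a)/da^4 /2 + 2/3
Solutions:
 u(a) = 5*a/3 + (C1*sin(10^(3/4)*3^(1/4)*a/10) + C2*cos(10^(3/4)*3^(1/4)*a/10))*exp(-10^(3/4)*3^(1/4)*a/10) + (C3*sin(10^(3/4)*3^(1/4)*a/10) + C4*cos(10^(3/4)*3^(1/4)*a/10))*exp(10^(3/4)*3^(1/4)*a/10) - 10/9


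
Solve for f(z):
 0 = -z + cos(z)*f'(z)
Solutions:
 f(z) = C1 + Integral(z/cos(z), z)


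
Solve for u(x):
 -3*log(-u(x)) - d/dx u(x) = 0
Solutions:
 -li(-u(x)) = C1 - 3*x


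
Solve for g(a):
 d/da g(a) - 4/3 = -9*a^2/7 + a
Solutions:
 g(a) = C1 - 3*a^3/7 + a^2/2 + 4*a/3


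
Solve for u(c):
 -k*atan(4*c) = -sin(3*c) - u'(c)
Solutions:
 u(c) = C1 + k*(c*atan(4*c) - log(16*c^2 + 1)/8) + cos(3*c)/3


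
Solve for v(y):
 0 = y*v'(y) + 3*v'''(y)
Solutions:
 v(y) = C1 + Integral(C2*airyai(-3^(2/3)*y/3) + C3*airybi(-3^(2/3)*y/3), y)


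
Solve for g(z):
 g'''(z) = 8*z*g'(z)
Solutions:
 g(z) = C1 + Integral(C2*airyai(2*z) + C3*airybi(2*z), z)


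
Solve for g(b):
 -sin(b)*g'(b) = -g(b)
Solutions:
 g(b) = C1*sqrt(cos(b) - 1)/sqrt(cos(b) + 1)


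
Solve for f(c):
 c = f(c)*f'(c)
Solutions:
 f(c) = -sqrt(C1 + c^2)
 f(c) = sqrt(C1 + c^2)


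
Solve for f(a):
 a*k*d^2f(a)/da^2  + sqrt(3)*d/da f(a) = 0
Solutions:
 f(a) = C1 + a^(((re(k) - sqrt(3))*re(k) + im(k)^2)/(re(k)^2 + im(k)^2))*(C2*sin(sqrt(3)*log(a)*Abs(im(k))/(re(k)^2 + im(k)^2)) + C3*cos(sqrt(3)*log(a)*im(k)/(re(k)^2 + im(k)^2)))


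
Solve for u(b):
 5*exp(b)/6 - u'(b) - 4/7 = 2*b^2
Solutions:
 u(b) = C1 - 2*b^3/3 - 4*b/7 + 5*exp(b)/6


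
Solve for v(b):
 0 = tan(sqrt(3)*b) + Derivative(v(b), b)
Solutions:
 v(b) = C1 + sqrt(3)*log(cos(sqrt(3)*b))/3


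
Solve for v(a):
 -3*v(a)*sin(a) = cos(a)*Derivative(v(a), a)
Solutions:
 v(a) = C1*cos(a)^3


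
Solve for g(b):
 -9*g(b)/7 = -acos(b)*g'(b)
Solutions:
 g(b) = C1*exp(9*Integral(1/acos(b), b)/7)


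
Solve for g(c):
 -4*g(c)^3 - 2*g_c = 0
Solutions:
 g(c) = -sqrt(2)*sqrt(-1/(C1 - 2*c))/2
 g(c) = sqrt(2)*sqrt(-1/(C1 - 2*c))/2


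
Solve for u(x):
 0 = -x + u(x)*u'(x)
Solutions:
 u(x) = -sqrt(C1 + x^2)
 u(x) = sqrt(C1 + x^2)


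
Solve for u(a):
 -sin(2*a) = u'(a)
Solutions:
 u(a) = C1 + cos(2*a)/2


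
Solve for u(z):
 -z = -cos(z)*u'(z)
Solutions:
 u(z) = C1 + Integral(z/cos(z), z)


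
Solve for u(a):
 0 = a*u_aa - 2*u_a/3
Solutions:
 u(a) = C1 + C2*a^(5/3)


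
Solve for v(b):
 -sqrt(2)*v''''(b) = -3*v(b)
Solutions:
 v(b) = C1*exp(-2^(7/8)*3^(1/4)*b/2) + C2*exp(2^(7/8)*3^(1/4)*b/2) + C3*sin(2^(7/8)*3^(1/4)*b/2) + C4*cos(2^(7/8)*3^(1/4)*b/2)


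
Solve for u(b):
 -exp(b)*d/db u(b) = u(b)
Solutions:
 u(b) = C1*exp(exp(-b))


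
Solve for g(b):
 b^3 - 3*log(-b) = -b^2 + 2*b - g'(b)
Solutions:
 g(b) = C1 - b^4/4 - b^3/3 + b^2 + 3*b*log(-b) - 3*b


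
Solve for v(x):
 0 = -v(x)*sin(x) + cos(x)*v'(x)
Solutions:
 v(x) = C1/cos(x)


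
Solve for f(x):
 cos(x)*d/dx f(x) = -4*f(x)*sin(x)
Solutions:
 f(x) = C1*cos(x)^4


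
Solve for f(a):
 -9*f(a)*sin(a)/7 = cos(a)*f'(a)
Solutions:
 f(a) = C1*cos(a)^(9/7)


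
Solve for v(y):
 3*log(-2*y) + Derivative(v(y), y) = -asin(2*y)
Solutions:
 v(y) = C1 - 3*y*log(-y) - y*asin(2*y) - 3*y*log(2) + 3*y - sqrt(1 - 4*y^2)/2


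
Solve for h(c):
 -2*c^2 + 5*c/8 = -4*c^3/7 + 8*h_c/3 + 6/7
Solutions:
 h(c) = C1 + 3*c^4/56 - c^3/4 + 15*c^2/128 - 9*c/28


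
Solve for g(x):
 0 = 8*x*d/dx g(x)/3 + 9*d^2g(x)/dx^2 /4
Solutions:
 g(x) = C1 + C2*erf(4*sqrt(3)*x/9)


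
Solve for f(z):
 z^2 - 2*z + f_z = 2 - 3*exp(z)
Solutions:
 f(z) = C1 - z^3/3 + z^2 + 2*z - 3*exp(z)


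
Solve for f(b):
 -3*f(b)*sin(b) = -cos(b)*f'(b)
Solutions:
 f(b) = C1/cos(b)^3


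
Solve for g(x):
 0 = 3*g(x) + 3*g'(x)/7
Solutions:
 g(x) = C1*exp(-7*x)


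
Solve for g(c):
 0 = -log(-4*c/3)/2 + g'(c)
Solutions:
 g(c) = C1 + c*log(-c)/2 + c*(-log(3)/2 - 1/2 + log(2))


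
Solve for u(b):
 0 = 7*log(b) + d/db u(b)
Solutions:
 u(b) = C1 - 7*b*log(b) + 7*b


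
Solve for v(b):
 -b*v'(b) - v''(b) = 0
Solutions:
 v(b) = C1 + C2*erf(sqrt(2)*b/2)


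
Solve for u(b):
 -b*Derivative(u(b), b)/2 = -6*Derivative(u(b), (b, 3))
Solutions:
 u(b) = C1 + Integral(C2*airyai(18^(1/3)*b/6) + C3*airybi(18^(1/3)*b/6), b)


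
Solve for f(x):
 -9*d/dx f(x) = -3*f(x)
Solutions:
 f(x) = C1*exp(x/3)


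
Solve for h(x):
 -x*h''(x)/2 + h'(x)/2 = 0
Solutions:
 h(x) = C1 + C2*x^2


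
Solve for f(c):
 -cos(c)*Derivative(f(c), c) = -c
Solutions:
 f(c) = C1 + Integral(c/cos(c), c)


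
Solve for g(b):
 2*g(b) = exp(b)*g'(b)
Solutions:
 g(b) = C1*exp(-2*exp(-b))


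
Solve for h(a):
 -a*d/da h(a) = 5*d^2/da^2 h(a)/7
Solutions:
 h(a) = C1 + C2*erf(sqrt(70)*a/10)


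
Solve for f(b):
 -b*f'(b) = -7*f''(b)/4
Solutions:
 f(b) = C1 + C2*erfi(sqrt(14)*b/7)


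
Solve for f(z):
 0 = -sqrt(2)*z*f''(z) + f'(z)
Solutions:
 f(z) = C1 + C2*z^(sqrt(2)/2 + 1)


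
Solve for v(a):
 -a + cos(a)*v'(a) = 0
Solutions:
 v(a) = C1 + Integral(a/cos(a), a)


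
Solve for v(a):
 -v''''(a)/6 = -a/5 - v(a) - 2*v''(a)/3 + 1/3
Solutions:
 v(a) = C1*exp(-a*sqrt(2 + sqrt(10))) + C2*exp(a*sqrt(2 + sqrt(10))) + C3*sin(a*sqrt(-2 + sqrt(10))) + C4*cos(a*sqrt(-2 + sqrt(10))) - a/5 + 1/3


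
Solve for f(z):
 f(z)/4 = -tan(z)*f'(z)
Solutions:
 f(z) = C1/sin(z)^(1/4)


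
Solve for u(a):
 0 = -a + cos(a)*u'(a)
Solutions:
 u(a) = C1 + Integral(a/cos(a), a)


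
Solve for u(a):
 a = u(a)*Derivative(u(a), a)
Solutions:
 u(a) = -sqrt(C1 + a^2)
 u(a) = sqrt(C1 + a^2)


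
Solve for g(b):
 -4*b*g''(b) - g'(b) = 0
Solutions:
 g(b) = C1 + C2*b^(3/4)


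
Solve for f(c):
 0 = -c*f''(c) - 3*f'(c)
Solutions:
 f(c) = C1 + C2/c^2


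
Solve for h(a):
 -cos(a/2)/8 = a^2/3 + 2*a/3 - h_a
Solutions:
 h(a) = C1 + a^3/9 + a^2/3 + sin(a/2)/4


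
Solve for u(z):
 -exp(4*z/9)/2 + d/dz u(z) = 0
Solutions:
 u(z) = C1 + 9*exp(4*z/9)/8


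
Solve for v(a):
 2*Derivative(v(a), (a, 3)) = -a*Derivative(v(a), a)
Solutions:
 v(a) = C1 + Integral(C2*airyai(-2^(2/3)*a/2) + C3*airybi(-2^(2/3)*a/2), a)


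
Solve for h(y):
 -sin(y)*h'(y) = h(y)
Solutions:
 h(y) = C1*sqrt(cos(y) + 1)/sqrt(cos(y) - 1)


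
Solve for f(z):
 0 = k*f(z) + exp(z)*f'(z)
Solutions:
 f(z) = C1*exp(k*exp(-z))


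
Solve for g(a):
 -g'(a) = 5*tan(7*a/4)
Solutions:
 g(a) = C1 + 20*log(cos(7*a/4))/7


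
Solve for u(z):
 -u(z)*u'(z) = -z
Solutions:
 u(z) = -sqrt(C1 + z^2)
 u(z) = sqrt(C1 + z^2)


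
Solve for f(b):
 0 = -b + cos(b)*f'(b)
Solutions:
 f(b) = C1 + Integral(b/cos(b), b)


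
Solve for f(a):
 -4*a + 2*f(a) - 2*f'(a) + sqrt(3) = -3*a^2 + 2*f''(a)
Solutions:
 f(a) = C1*exp(a*(-1 + sqrt(5))/2) + C2*exp(-a*(1 + sqrt(5))/2) - 3*a^2/2 - a - 4 - sqrt(3)/2


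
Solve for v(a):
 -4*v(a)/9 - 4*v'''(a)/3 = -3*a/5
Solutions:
 v(a) = C3*exp(-3^(2/3)*a/3) + 27*a/20 + (C1*sin(3^(1/6)*a/2) + C2*cos(3^(1/6)*a/2))*exp(3^(2/3)*a/6)


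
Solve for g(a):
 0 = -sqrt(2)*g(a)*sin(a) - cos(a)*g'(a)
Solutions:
 g(a) = C1*cos(a)^(sqrt(2))


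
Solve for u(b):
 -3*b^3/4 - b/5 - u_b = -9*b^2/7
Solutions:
 u(b) = C1 - 3*b^4/16 + 3*b^3/7 - b^2/10


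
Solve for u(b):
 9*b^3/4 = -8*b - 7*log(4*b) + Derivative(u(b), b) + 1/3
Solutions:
 u(b) = C1 + 9*b^4/16 + 4*b^2 + 7*b*log(b) - 22*b/3 + 14*b*log(2)


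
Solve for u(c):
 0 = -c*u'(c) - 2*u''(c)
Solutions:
 u(c) = C1 + C2*erf(c/2)


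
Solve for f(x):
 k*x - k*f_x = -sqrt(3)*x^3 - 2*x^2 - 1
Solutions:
 f(x) = C1 + x^2/2 + sqrt(3)*x^4/(4*k) + 2*x^3/(3*k) + x/k


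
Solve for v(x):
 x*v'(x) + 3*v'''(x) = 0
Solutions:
 v(x) = C1 + Integral(C2*airyai(-3^(2/3)*x/3) + C3*airybi(-3^(2/3)*x/3), x)


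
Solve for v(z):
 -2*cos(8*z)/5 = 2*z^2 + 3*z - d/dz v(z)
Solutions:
 v(z) = C1 + 2*z^3/3 + 3*z^2/2 + sin(8*z)/20


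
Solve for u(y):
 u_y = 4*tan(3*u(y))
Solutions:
 u(y) = -asin(C1*exp(12*y))/3 + pi/3
 u(y) = asin(C1*exp(12*y))/3


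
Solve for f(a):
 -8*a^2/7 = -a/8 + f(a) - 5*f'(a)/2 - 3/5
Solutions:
 f(a) = C1*exp(2*a/5) - 8*a^2/7 - 313*a/56 - 7489/560


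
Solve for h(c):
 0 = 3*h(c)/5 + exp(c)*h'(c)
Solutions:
 h(c) = C1*exp(3*exp(-c)/5)


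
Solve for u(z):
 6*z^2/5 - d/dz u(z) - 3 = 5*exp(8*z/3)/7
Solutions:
 u(z) = C1 + 2*z^3/5 - 3*z - 15*exp(8*z/3)/56


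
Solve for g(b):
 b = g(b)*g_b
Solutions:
 g(b) = -sqrt(C1 + b^2)
 g(b) = sqrt(C1 + b^2)


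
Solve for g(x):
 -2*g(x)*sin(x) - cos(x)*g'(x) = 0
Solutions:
 g(x) = C1*cos(x)^2


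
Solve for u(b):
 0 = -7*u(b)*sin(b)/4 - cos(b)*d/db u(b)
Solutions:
 u(b) = C1*cos(b)^(7/4)


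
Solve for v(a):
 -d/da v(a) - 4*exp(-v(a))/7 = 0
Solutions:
 v(a) = log(C1 - 4*a/7)


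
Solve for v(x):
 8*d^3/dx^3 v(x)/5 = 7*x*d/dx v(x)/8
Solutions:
 v(x) = C1 + Integral(C2*airyai(35^(1/3)*x/4) + C3*airybi(35^(1/3)*x/4), x)


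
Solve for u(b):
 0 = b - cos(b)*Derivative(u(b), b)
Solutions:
 u(b) = C1 + Integral(b/cos(b), b)


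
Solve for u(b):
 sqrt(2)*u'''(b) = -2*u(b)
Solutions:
 u(b) = C3*exp(-2^(1/6)*b) + (C1*sin(2^(1/6)*sqrt(3)*b/2) + C2*cos(2^(1/6)*sqrt(3)*b/2))*exp(2^(1/6)*b/2)


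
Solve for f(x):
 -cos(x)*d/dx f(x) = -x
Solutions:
 f(x) = C1 + Integral(x/cos(x), x)


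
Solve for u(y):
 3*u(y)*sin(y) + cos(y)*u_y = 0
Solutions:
 u(y) = C1*cos(y)^3


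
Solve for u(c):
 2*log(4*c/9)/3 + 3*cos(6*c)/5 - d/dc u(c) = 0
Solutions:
 u(c) = C1 + 2*c*log(c)/3 - 4*c*log(3)/3 - 2*c/3 + 4*c*log(2)/3 + sin(6*c)/10


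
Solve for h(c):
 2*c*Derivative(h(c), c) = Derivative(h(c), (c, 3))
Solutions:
 h(c) = C1 + Integral(C2*airyai(2^(1/3)*c) + C3*airybi(2^(1/3)*c), c)


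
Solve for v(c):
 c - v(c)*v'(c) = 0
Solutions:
 v(c) = -sqrt(C1 + c^2)
 v(c) = sqrt(C1 + c^2)


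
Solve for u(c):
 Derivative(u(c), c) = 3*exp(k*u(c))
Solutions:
 u(c) = Piecewise((log(-1/(C1*k + 3*c*k))/k, Ne(k, 0)), (nan, True))
 u(c) = Piecewise((C1 + 3*c, Eq(k, 0)), (nan, True))


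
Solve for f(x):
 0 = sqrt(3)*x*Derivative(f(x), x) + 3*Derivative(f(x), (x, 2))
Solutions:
 f(x) = C1 + C2*erf(sqrt(2)*3^(3/4)*x/6)


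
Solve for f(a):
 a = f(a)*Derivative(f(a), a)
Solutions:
 f(a) = -sqrt(C1 + a^2)
 f(a) = sqrt(C1 + a^2)


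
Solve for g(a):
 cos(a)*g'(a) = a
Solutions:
 g(a) = C1 + Integral(a/cos(a), a)


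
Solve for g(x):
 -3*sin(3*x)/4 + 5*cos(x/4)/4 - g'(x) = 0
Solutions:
 g(x) = C1 + 5*sin(x/4) + cos(3*x)/4


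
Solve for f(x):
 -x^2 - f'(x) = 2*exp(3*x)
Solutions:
 f(x) = C1 - x^3/3 - 2*exp(3*x)/3


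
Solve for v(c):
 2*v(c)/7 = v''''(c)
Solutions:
 v(c) = C1*exp(-2^(1/4)*7^(3/4)*c/7) + C2*exp(2^(1/4)*7^(3/4)*c/7) + C3*sin(2^(1/4)*7^(3/4)*c/7) + C4*cos(2^(1/4)*7^(3/4)*c/7)


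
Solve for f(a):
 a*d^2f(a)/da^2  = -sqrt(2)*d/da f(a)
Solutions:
 f(a) = C1 + C2*a^(1 - sqrt(2))


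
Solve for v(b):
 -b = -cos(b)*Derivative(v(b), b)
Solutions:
 v(b) = C1 + Integral(b/cos(b), b)


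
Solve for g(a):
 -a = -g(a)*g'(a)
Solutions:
 g(a) = -sqrt(C1 + a^2)
 g(a) = sqrt(C1 + a^2)


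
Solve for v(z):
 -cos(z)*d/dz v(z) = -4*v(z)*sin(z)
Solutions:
 v(z) = C1/cos(z)^4


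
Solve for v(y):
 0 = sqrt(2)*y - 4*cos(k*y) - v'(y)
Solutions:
 v(y) = C1 + sqrt(2)*y^2/2 - 4*sin(k*y)/k


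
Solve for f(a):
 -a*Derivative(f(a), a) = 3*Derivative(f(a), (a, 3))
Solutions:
 f(a) = C1 + Integral(C2*airyai(-3^(2/3)*a/3) + C3*airybi(-3^(2/3)*a/3), a)


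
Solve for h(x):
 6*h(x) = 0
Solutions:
 h(x) = 0


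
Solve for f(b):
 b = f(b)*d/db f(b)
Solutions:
 f(b) = -sqrt(C1 + b^2)
 f(b) = sqrt(C1 + b^2)


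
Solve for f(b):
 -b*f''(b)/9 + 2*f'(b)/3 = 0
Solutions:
 f(b) = C1 + C2*b^7


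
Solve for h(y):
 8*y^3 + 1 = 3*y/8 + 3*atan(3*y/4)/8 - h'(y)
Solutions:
 h(y) = C1 - 2*y^4 + 3*y^2/16 + 3*y*atan(3*y/4)/8 - y - log(9*y^2 + 16)/4


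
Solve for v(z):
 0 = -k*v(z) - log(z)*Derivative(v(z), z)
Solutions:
 v(z) = C1*exp(-k*li(z))


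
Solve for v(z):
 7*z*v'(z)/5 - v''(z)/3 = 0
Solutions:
 v(z) = C1 + C2*erfi(sqrt(210)*z/10)


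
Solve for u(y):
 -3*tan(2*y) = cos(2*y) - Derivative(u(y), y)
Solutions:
 u(y) = C1 - 3*log(cos(2*y))/2 + sin(2*y)/2


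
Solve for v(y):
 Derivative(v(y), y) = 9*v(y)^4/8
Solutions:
 v(y) = 2*(-1/(C1 + 27*y))^(1/3)
 v(y) = (-1/(C1 + 9*y))^(1/3)*(-3^(2/3)/3 - 3^(1/6)*I)
 v(y) = (-1/(C1 + 9*y))^(1/3)*(-3^(2/3)/3 + 3^(1/6)*I)


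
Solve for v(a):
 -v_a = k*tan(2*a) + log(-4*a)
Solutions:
 v(a) = C1 - a*log(-a) - 2*a*log(2) + a + k*log(cos(2*a))/2


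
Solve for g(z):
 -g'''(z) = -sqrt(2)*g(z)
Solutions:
 g(z) = C3*exp(2^(1/6)*z) + (C1*sin(2^(1/6)*sqrt(3)*z/2) + C2*cos(2^(1/6)*sqrt(3)*z/2))*exp(-2^(1/6)*z/2)


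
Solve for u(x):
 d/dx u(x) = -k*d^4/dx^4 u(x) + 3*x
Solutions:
 u(x) = C1 + C2*exp(x*(-1/k)^(1/3)) + C3*exp(x*(-1/k)^(1/3)*(-1 + sqrt(3)*I)/2) + C4*exp(-x*(-1/k)^(1/3)*(1 + sqrt(3)*I)/2) + 3*x^2/2


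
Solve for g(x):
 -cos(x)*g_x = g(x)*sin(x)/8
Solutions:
 g(x) = C1*cos(x)^(1/8)


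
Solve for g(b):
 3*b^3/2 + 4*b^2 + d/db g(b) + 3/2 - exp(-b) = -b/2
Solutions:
 g(b) = C1 - 3*b^4/8 - 4*b^3/3 - b^2/4 - 3*b/2 - exp(-b)


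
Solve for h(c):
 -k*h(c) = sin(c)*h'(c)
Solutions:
 h(c) = C1*exp(k*(-log(cos(c) - 1) + log(cos(c) + 1))/2)


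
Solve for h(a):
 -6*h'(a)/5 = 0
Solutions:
 h(a) = C1


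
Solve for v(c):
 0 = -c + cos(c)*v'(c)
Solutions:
 v(c) = C1 + Integral(c/cos(c), c)


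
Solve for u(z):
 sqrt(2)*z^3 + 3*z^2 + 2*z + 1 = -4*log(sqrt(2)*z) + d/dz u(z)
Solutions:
 u(z) = C1 + sqrt(2)*z^4/4 + z^3 + z^2 + 4*z*log(z) - 3*z + z*log(4)


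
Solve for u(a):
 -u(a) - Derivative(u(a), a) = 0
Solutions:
 u(a) = C1*exp(-a)


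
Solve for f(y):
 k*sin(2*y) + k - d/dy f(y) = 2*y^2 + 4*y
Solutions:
 f(y) = C1 + k*y - k*cos(2*y)/2 - 2*y^3/3 - 2*y^2


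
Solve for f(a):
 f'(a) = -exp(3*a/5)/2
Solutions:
 f(a) = C1 - 5*exp(3*a/5)/6


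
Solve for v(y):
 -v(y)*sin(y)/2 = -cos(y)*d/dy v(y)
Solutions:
 v(y) = C1/sqrt(cos(y))


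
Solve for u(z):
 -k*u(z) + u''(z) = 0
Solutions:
 u(z) = C1*exp(-sqrt(k)*z) + C2*exp(sqrt(k)*z)


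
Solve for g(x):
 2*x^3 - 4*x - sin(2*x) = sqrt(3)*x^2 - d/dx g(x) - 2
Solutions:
 g(x) = C1 - x^4/2 + sqrt(3)*x^3/3 + 2*x^2 - 2*x - cos(2*x)/2


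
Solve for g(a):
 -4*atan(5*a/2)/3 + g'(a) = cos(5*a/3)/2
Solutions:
 g(a) = C1 + 4*a*atan(5*a/2)/3 - 4*log(25*a^2 + 4)/15 + 3*sin(5*a/3)/10


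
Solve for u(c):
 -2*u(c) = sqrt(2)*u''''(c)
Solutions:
 u(c) = (C1*sin(2^(5/8)*c/2) + C2*cos(2^(5/8)*c/2))*exp(-2^(5/8)*c/2) + (C3*sin(2^(5/8)*c/2) + C4*cos(2^(5/8)*c/2))*exp(2^(5/8)*c/2)


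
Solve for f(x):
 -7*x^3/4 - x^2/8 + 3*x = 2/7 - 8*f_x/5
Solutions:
 f(x) = C1 + 35*x^4/128 + 5*x^3/192 - 15*x^2/16 + 5*x/28


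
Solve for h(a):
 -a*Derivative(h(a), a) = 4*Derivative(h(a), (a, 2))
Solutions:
 h(a) = C1 + C2*erf(sqrt(2)*a/4)


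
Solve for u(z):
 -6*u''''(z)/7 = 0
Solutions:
 u(z) = C1 + C2*z + C3*z^2 + C4*z^3


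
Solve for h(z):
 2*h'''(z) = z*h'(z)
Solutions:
 h(z) = C1 + Integral(C2*airyai(2^(2/3)*z/2) + C3*airybi(2^(2/3)*z/2), z)


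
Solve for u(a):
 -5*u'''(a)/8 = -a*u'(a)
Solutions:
 u(a) = C1 + Integral(C2*airyai(2*5^(2/3)*a/5) + C3*airybi(2*5^(2/3)*a/5), a)


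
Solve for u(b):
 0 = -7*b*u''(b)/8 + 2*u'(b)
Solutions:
 u(b) = C1 + C2*b^(23/7)


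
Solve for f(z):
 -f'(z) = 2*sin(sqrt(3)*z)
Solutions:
 f(z) = C1 + 2*sqrt(3)*cos(sqrt(3)*z)/3


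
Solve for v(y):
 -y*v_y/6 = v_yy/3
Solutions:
 v(y) = C1 + C2*erf(y/2)


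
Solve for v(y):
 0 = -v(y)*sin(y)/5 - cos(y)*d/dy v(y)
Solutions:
 v(y) = C1*cos(y)^(1/5)


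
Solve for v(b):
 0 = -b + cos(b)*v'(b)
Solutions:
 v(b) = C1 + Integral(b/cos(b), b)


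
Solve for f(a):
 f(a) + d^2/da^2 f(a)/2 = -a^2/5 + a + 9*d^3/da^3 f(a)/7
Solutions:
 f(a) = C1*exp(a*(-7^(1/3)*(54*sqrt(26538) + 8797)^(1/3) - 7*7^(2/3)/(54*sqrt(26538) + 8797)^(1/3) + 14)/108)*sin(sqrt(3)*7^(1/3)*a*(-(54*sqrt(26538) + 8797)^(1/3) + 7*7^(1/3)/(54*sqrt(26538) + 8797)^(1/3))/108) + C2*exp(a*(-7^(1/3)*(54*sqrt(26538) + 8797)^(1/3) - 7*7^(2/3)/(54*sqrt(26538) + 8797)^(1/3) + 14)/108)*cos(sqrt(3)*7^(1/3)*a*(-(54*sqrt(26538) + 8797)^(1/3) + 7*7^(1/3)/(54*sqrt(26538) + 8797)^(1/3))/108) + C3*exp(a*(7*7^(2/3)/(54*sqrt(26538) + 8797)^(1/3) + 7 + 7^(1/3)*(54*sqrt(26538) + 8797)^(1/3))/54) - a^2/5 + a + 1/5


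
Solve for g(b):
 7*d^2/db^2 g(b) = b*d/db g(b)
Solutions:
 g(b) = C1 + C2*erfi(sqrt(14)*b/14)


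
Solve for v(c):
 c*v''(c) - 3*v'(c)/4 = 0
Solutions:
 v(c) = C1 + C2*c^(7/4)


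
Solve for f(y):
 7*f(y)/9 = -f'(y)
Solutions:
 f(y) = C1*exp(-7*y/9)


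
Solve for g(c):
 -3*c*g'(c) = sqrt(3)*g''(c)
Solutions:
 g(c) = C1 + C2*erf(sqrt(2)*3^(1/4)*c/2)


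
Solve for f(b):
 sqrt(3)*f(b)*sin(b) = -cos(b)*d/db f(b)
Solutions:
 f(b) = C1*cos(b)^(sqrt(3))


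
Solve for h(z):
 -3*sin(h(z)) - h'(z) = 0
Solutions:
 h(z) = -acos((-C1 - exp(6*z))/(C1 - exp(6*z))) + 2*pi
 h(z) = acos((-C1 - exp(6*z))/(C1 - exp(6*z)))


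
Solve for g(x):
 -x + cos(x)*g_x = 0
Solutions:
 g(x) = C1 + Integral(x/cos(x), x)


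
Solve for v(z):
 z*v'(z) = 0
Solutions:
 v(z) = C1


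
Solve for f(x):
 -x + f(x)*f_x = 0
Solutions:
 f(x) = -sqrt(C1 + x^2)
 f(x) = sqrt(C1 + x^2)


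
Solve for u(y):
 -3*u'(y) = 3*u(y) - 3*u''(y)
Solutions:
 u(y) = C1*exp(y*(1 - sqrt(5))/2) + C2*exp(y*(1 + sqrt(5))/2)


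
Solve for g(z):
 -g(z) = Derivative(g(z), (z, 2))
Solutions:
 g(z) = C1*sin(z) + C2*cos(z)


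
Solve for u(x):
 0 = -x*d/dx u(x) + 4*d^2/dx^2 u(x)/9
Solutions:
 u(x) = C1 + C2*erfi(3*sqrt(2)*x/4)


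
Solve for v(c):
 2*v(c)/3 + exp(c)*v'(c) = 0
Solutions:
 v(c) = C1*exp(2*exp(-c)/3)


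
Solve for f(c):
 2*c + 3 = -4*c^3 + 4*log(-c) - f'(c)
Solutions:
 f(c) = C1 - c^4 - c^2 + 4*c*log(-c) - 7*c


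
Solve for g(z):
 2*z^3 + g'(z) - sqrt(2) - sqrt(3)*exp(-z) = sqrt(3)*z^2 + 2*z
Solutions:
 g(z) = C1 - z^4/2 + sqrt(3)*z^3/3 + z^2 + sqrt(2)*z - sqrt(3)*exp(-z)


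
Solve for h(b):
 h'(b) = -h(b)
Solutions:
 h(b) = C1*exp(-b)


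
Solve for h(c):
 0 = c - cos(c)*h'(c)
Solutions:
 h(c) = C1 + Integral(c/cos(c), c)


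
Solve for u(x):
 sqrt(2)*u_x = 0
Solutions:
 u(x) = C1


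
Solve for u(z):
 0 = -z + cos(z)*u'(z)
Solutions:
 u(z) = C1 + Integral(z/cos(z), z)


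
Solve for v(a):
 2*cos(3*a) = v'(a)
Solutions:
 v(a) = C1 + 2*sin(3*a)/3


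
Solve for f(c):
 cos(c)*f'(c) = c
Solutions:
 f(c) = C1 + Integral(c/cos(c), c)


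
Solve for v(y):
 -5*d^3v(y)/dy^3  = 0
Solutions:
 v(y) = C1 + C2*y + C3*y^2


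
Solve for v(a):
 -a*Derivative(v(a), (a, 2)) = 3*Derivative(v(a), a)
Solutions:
 v(a) = C1 + C2/a^2


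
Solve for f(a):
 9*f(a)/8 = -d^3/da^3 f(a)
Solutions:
 f(a) = C3*exp(-3^(2/3)*a/2) + (C1*sin(3*3^(1/6)*a/4) + C2*cos(3*3^(1/6)*a/4))*exp(3^(2/3)*a/4)


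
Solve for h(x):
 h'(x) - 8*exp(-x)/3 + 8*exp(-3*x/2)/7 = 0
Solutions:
 h(x) = C1 - 8*exp(-x)/3 + 16*exp(-3*x/2)/21


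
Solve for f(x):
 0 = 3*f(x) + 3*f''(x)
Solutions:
 f(x) = C1*sin(x) + C2*cos(x)


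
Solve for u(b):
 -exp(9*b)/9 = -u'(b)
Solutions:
 u(b) = C1 + exp(9*b)/81


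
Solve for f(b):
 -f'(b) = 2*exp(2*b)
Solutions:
 f(b) = C1 - exp(2*b)


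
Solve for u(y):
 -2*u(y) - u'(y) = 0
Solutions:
 u(y) = C1*exp(-2*y)


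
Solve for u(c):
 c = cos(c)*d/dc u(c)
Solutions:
 u(c) = C1 + Integral(c/cos(c), c)


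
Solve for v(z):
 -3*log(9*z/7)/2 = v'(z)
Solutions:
 v(z) = C1 - 3*z*log(z)/2 - 3*z*log(3) + 3*z/2 + 3*z*log(7)/2


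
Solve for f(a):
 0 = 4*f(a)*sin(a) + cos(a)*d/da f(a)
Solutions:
 f(a) = C1*cos(a)^4


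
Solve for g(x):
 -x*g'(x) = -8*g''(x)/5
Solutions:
 g(x) = C1 + C2*erfi(sqrt(5)*x/4)


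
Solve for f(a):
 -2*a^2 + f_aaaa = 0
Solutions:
 f(a) = C1 + C2*a + C3*a^2 + C4*a^3 + a^6/180


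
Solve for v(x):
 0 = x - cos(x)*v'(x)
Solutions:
 v(x) = C1 + Integral(x/cos(x), x)


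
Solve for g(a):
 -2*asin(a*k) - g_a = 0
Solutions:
 g(a) = C1 - 2*Piecewise((a*asin(a*k) + sqrt(-a^2*k^2 + 1)/k, Ne(k, 0)), (0, True))


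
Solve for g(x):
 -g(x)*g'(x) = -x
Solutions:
 g(x) = -sqrt(C1 + x^2)
 g(x) = sqrt(C1 + x^2)


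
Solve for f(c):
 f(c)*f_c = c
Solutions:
 f(c) = -sqrt(C1 + c^2)
 f(c) = sqrt(C1 + c^2)


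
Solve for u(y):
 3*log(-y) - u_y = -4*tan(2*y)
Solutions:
 u(y) = C1 + 3*y*log(-y) - 3*y - 2*log(cos(2*y))


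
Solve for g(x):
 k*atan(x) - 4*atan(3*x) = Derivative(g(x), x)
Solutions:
 g(x) = C1 + k*(x*atan(x) - log(x^2 + 1)/2) - 4*x*atan(3*x) + 2*log(9*x^2 + 1)/3


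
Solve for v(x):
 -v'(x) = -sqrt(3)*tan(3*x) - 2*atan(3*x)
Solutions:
 v(x) = C1 + 2*x*atan(3*x) - log(9*x^2 + 1)/3 - sqrt(3)*log(cos(3*x))/3


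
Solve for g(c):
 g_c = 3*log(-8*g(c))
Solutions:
 -Integral(1/(log(-_y) + 3*log(2)), (_y, g(c)))/3 = C1 - c


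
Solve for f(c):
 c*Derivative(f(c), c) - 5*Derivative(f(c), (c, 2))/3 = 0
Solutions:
 f(c) = C1 + C2*erfi(sqrt(30)*c/10)


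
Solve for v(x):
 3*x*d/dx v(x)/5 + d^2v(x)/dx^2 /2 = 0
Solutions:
 v(x) = C1 + C2*erf(sqrt(15)*x/5)


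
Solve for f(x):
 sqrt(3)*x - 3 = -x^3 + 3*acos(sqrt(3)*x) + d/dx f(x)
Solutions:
 f(x) = C1 + x^4/4 + sqrt(3)*x^2/2 - 3*x*acos(sqrt(3)*x) - 3*x + sqrt(3)*sqrt(1 - 3*x^2)


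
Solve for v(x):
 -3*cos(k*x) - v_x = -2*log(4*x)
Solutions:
 v(x) = C1 + 2*x*log(x) - 2*x + 4*x*log(2) - 3*Piecewise((sin(k*x)/k, Ne(k, 0)), (x, True))


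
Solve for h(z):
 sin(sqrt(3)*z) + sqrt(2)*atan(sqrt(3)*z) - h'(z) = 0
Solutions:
 h(z) = C1 + sqrt(2)*(z*atan(sqrt(3)*z) - sqrt(3)*log(3*z^2 + 1)/6) - sqrt(3)*cos(sqrt(3)*z)/3


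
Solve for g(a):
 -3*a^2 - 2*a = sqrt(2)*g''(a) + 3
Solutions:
 g(a) = C1 + C2*a - sqrt(2)*a^4/8 - sqrt(2)*a^3/6 - 3*sqrt(2)*a^2/4
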